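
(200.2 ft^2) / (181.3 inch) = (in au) 2.7e-11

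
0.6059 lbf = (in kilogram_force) 0.2748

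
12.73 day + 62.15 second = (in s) 1.1e+06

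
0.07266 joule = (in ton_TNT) 1.737e-11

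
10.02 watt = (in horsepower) 0.01344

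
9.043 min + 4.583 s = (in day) 0.006333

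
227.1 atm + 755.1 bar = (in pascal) 9.852e+07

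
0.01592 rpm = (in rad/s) 0.001667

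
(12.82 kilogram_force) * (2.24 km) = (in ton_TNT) 6.731e-05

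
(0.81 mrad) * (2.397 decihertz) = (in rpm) 0.001854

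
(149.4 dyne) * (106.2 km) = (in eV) 9.903e+20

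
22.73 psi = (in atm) 1.547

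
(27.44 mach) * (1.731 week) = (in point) 2.773e+13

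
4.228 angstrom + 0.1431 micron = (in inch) 5.651e-06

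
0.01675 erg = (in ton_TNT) 4.003e-19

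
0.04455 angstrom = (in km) 4.455e-15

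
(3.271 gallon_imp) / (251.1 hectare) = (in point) 1.679e-05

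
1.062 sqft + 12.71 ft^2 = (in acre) 0.0003162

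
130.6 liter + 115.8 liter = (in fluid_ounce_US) 8332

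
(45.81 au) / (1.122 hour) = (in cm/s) 1.697e+11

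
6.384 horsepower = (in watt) 4761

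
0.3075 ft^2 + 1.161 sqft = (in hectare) 1.364e-05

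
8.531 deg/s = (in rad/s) 0.1489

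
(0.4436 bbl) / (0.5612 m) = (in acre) 3.105e-05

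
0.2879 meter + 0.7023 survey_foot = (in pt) 1423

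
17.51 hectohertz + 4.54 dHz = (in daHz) 175.1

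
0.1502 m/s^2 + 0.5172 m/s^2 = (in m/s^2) 0.6674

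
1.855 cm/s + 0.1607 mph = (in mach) 0.0002655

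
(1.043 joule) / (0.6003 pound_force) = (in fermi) 3.906e+14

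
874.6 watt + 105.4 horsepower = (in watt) 7.947e+04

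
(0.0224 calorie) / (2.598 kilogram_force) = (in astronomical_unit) 2.459e-14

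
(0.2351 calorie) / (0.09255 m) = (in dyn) 1.063e+06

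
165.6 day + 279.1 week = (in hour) 5.086e+04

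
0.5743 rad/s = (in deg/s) 32.9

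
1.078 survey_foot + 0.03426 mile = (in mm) 5.546e+04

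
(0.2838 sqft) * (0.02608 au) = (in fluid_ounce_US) 3.478e+12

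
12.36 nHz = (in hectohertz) 1.236e-10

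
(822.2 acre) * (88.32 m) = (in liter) 2.939e+11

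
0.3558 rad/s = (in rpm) 3.398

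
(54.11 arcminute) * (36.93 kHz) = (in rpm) 5551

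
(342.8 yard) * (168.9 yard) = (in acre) 11.96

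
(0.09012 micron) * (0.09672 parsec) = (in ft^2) 2.895e+09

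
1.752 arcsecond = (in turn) 1.352e-06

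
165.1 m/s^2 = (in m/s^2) 165.1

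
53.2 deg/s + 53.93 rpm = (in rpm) 62.8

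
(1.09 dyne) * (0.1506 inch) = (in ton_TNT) 9.965e-18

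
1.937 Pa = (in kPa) 0.001937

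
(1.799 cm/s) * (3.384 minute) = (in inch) 143.8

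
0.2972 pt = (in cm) 0.01048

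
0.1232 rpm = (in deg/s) 0.7392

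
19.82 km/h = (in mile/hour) 12.32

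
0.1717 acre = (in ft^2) 7479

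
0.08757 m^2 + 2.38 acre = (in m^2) 9632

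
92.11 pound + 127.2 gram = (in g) 4.191e+04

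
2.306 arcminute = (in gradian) 0.0427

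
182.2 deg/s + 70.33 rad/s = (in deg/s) 4212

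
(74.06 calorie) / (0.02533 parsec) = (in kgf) 4.043e-14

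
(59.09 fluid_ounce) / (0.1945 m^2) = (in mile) 5.583e-06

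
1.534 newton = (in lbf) 0.3449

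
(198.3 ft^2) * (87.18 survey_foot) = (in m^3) 489.5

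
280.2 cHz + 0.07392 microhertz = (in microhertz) 2.802e+06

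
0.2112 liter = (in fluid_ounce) 7.142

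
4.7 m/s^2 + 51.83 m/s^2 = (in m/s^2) 56.53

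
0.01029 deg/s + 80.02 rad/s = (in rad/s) 80.02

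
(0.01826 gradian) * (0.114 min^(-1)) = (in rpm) 5.204e-06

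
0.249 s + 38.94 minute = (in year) 7.409e-05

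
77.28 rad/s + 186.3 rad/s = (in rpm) 2517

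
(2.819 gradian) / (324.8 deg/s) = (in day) 9.041e-08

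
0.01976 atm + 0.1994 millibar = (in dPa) 2.022e+04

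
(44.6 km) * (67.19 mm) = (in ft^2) 3.226e+04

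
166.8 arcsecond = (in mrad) 0.8087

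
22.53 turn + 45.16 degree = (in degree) 8156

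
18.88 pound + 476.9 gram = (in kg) 9.041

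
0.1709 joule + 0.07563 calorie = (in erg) 4.873e+06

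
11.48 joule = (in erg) 1.148e+08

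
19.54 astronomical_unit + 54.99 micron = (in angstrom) 2.923e+22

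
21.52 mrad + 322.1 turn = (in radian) 2024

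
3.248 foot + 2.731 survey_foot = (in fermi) 1.822e+15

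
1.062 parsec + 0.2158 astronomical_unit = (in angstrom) 3.277e+26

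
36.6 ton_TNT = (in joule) 1.531e+11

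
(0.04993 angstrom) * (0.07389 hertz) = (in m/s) 3.689e-13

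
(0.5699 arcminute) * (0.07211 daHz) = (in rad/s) 0.0001195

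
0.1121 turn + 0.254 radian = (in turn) 0.1525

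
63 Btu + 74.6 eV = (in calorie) 1.589e+04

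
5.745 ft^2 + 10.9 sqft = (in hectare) 0.0001546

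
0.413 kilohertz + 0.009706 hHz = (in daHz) 41.4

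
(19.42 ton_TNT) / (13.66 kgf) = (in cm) 6.066e+10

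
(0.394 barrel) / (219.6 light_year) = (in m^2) 3.015e-20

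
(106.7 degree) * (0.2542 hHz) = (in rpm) 452.1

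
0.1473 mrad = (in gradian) 0.009377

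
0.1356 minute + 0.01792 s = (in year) 2.586e-07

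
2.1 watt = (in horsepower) 0.002816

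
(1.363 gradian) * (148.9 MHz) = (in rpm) 3.044e+07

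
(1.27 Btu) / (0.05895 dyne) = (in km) 2.273e+06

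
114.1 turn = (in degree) 4.108e+04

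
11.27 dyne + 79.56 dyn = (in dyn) 90.83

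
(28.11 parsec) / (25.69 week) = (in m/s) 5.583e+10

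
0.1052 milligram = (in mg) 0.1052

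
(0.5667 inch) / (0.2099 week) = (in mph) 2.536e-07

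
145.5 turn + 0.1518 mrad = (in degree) 5.238e+04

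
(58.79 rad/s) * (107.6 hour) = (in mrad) 2.277e+10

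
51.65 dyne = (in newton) 0.0005165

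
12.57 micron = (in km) 1.257e-08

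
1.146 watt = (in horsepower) 0.001537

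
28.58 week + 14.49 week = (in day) 301.5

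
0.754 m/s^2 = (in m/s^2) 0.754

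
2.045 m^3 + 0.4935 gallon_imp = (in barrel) 12.88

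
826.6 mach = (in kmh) 1.013e+06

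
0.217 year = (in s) 6.843e+06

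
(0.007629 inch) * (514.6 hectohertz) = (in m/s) 9.972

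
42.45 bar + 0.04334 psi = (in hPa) 4.245e+04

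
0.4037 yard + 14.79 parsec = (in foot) 1.497e+18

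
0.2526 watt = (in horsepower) 0.0003387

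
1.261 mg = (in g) 0.001261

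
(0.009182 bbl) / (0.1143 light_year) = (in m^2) 1.35e-18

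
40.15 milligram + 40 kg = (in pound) 88.18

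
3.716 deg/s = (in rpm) 0.6193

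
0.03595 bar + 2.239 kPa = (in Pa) 5834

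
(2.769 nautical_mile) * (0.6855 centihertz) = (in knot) 68.33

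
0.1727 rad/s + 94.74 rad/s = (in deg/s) 5438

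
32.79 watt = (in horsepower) 0.04397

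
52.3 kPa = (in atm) 0.5162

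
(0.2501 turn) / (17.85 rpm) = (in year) 2.666e-08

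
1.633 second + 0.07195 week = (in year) 0.00138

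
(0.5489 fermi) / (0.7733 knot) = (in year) 4.375e-23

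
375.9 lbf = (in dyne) 1.672e+08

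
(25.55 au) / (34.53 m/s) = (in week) 1.83e+05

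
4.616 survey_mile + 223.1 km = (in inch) 9.076e+06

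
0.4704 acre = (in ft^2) 2.049e+04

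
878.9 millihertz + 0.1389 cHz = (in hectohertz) 0.008803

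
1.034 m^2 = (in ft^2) 11.13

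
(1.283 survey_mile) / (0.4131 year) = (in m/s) 0.0001585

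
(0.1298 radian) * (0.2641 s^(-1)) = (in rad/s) 0.03428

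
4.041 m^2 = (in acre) 0.0009986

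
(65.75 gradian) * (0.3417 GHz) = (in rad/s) 3.529e+08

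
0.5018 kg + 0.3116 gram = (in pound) 1.107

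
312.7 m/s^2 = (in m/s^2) 312.7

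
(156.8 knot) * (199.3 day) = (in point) 3.937e+12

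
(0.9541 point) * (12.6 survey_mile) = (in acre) 0.001687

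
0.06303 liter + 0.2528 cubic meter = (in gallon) 66.8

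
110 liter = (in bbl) 0.6919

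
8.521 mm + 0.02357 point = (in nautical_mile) 4.605e-06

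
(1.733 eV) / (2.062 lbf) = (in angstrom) 3.027e-10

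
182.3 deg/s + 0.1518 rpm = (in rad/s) 3.198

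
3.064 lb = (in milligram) 1.39e+06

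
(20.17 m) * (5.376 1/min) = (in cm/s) 180.7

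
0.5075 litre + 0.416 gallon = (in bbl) 0.0131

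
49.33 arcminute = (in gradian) 0.9135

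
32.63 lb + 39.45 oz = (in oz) 561.5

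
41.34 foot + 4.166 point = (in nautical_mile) 0.006804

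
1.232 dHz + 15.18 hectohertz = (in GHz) 1.518e-06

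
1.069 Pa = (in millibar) 0.01069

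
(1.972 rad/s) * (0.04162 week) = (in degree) 2.844e+06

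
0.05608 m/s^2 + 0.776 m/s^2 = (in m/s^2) 0.8321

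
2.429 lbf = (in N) 10.8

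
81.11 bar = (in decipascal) 8.111e+07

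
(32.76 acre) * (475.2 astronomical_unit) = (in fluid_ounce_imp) 3.317e+23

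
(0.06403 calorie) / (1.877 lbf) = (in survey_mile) 1.994e-05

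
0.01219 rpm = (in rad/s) 0.001277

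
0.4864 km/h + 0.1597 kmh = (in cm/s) 17.95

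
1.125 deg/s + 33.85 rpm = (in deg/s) 204.2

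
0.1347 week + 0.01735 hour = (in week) 0.1348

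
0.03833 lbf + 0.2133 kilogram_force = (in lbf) 0.5086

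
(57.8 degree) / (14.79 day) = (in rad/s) 7.894e-07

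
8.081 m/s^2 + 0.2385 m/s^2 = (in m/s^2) 8.319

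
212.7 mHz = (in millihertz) 212.7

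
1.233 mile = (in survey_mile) 1.233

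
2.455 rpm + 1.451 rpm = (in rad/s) 0.409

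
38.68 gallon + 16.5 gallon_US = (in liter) 208.9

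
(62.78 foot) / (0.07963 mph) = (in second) 537.5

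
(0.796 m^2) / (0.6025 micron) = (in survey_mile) 820.9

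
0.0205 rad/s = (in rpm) 0.1958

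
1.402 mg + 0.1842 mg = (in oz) 5.595e-05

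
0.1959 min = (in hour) 0.003265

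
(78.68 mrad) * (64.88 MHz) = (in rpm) 4.875e+07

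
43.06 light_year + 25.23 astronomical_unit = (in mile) 2.531e+14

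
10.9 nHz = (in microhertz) 0.0109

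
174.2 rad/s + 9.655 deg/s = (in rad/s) 174.4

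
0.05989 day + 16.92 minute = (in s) 6190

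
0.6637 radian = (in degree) 38.03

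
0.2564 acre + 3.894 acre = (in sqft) 1.808e+05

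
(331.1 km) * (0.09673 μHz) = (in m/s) 0.03203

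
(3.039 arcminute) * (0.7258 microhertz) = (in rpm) 6.127e-09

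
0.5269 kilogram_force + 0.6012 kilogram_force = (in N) 11.06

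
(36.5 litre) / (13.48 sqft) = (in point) 82.62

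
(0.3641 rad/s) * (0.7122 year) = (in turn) 1.302e+06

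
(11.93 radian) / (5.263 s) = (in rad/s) 2.267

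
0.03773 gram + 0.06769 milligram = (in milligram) 37.8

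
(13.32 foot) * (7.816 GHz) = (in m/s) 3.173e+10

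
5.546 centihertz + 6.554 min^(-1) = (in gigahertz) 1.647e-10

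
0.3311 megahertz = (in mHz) 3.311e+08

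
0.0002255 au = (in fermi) 3.373e+22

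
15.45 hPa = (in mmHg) 11.59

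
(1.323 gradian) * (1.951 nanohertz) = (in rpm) 3.872e-10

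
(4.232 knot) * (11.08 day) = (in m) 2.084e+06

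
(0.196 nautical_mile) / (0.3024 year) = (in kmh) 0.000137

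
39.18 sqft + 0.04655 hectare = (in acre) 0.1159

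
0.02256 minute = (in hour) 0.000376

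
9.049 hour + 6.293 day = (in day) 6.67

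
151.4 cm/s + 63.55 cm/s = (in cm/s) 214.9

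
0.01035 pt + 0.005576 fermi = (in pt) 0.01035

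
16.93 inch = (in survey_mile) 0.0002672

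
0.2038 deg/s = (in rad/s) 0.003557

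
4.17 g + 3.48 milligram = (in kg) 0.004173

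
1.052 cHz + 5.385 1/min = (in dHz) 1.003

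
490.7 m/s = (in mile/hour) 1098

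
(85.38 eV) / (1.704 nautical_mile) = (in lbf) 9.745e-22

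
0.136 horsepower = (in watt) 101.4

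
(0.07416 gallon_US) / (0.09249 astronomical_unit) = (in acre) 5.014e-18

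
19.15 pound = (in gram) 8686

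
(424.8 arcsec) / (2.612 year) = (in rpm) 2.388e-10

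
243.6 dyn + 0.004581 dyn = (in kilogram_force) 0.0002484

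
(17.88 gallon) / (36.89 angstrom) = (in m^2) 1.835e+07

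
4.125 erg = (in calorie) 9.859e-08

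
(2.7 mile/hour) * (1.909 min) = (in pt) 3.919e+05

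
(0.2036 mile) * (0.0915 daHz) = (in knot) 582.8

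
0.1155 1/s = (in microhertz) 1.155e+05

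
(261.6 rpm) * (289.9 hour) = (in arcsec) 5.897e+12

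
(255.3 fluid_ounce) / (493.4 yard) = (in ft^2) 0.0001801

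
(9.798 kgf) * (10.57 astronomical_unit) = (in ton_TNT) 3.631e+04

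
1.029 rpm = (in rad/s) 0.1078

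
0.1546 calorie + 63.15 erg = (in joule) 0.6469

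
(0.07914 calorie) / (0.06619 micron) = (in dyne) 5.003e+11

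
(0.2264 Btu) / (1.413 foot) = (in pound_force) 124.7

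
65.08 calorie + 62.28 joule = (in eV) 2.088e+21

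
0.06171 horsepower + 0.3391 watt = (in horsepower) 0.06216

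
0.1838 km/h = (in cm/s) 5.106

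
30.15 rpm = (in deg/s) 180.9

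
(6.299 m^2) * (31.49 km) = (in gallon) 5.24e+07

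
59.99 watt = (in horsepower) 0.08045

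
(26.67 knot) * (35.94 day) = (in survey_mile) 2.647e+04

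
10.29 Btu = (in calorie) 2595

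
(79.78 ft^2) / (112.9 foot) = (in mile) 0.0001338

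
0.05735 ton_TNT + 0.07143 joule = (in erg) 2.4e+15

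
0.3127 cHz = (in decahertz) 0.0003127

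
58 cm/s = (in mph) 1.297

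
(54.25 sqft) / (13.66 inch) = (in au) 9.71e-11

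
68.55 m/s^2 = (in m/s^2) 68.55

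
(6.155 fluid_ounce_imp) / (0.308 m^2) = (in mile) 3.528e-07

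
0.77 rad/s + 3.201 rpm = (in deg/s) 63.32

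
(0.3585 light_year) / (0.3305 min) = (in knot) 3.325e+14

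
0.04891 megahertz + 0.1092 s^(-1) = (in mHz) 4.891e+07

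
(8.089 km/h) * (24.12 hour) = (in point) 5.531e+08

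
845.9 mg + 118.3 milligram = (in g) 0.9642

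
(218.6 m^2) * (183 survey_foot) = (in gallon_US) 3.221e+06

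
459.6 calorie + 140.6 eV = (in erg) 1.923e+10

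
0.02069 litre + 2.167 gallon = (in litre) 8.224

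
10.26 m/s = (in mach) 0.03013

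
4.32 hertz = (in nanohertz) 4.32e+09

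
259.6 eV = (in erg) 4.159e-10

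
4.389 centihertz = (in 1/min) 2.633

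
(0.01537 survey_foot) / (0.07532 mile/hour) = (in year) 4.412e-09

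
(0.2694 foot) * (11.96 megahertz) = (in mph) 2.197e+06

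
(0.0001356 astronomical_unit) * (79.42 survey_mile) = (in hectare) 2.593e+08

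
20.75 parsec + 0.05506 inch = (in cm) 6.403e+19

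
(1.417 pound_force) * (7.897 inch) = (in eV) 7.891e+18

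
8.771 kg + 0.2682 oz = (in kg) 8.779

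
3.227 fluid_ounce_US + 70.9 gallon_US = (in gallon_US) 70.93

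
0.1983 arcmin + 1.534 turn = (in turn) 1.534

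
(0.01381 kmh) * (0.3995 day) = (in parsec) 4.291e-15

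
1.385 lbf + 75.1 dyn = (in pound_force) 1.385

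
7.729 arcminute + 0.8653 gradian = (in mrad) 15.84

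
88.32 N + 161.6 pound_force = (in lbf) 181.5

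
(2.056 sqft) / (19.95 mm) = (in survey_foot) 31.41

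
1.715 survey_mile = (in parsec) 8.945e-14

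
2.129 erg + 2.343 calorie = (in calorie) 2.343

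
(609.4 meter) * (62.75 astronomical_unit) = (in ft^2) 6.158e+16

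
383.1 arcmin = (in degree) 6.385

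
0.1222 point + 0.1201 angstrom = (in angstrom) 4.311e+05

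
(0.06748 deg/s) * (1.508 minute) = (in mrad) 106.6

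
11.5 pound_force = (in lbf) 11.5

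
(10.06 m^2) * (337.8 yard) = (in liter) 3.107e+06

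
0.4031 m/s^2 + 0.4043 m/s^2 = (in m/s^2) 0.8074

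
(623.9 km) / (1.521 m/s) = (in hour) 113.9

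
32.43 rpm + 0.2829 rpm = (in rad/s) 3.426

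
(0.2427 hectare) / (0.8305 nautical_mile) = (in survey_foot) 5.177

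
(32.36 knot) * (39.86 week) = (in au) 0.002683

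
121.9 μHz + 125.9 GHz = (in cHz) 1.259e+13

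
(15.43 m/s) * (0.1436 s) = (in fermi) 2.216e+15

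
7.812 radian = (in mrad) 7812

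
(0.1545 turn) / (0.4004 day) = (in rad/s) 2.806e-05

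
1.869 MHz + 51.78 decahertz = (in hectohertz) 1.87e+04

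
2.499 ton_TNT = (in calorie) 2.499e+09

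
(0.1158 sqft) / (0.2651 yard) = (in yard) 0.04854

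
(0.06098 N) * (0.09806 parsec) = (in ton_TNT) 4.41e+04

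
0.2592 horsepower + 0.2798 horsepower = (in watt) 401.9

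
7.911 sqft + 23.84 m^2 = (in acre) 0.006073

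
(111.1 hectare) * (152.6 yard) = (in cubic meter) 1.55e+08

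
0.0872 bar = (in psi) 1.265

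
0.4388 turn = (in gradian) 175.5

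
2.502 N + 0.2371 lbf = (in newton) 3.557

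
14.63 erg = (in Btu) 1.387e-09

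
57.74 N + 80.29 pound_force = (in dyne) 4.149e+07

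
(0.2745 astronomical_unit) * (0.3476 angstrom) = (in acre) 0.0003527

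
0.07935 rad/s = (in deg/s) 4.546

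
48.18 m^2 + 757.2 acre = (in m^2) 3.064e+06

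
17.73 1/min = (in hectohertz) 0.002955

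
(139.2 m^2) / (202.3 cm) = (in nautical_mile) 0.03715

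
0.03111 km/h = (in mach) 2.538e-05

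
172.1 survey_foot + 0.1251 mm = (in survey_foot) 172.1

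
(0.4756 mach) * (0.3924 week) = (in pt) 1.089e+11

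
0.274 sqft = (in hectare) 2.546e-06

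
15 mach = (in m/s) 5108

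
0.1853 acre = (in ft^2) 8072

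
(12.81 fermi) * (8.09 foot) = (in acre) 7.805e-18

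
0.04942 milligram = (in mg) 0.04942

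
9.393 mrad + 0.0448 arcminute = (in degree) 0.5389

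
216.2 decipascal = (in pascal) 21.62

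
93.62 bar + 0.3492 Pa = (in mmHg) 7.022e+04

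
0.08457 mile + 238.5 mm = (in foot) 447.3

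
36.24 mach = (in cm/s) 1.234e+06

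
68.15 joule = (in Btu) 0.06459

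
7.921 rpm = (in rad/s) 0.8295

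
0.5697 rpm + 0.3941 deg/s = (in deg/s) 3.812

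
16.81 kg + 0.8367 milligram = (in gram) 1.681e+04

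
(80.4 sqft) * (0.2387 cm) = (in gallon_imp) 3.922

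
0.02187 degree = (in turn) 6.075e-05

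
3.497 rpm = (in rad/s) 0.3662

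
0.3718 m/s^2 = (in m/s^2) 0.3718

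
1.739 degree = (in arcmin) 104.3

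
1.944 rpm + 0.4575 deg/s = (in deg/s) 12.12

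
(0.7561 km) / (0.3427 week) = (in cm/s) 0.3648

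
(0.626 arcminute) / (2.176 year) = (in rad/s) 2.654e-12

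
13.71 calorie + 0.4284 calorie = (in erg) 5.916e+08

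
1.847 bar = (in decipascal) 1.847e+06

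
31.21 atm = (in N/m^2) 3.162e+06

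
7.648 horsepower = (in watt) 5703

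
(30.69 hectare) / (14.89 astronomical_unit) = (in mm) 0.0001378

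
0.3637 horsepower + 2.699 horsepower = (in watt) 2284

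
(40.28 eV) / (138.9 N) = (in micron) 4.646e-14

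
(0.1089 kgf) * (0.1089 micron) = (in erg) 1.163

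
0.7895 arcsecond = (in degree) 0.0002193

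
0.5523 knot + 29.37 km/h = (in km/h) 30.39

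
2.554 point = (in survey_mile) 5.599e-07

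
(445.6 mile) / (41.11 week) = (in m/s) 0.02884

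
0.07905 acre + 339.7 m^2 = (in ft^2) 7100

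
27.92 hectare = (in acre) 68.99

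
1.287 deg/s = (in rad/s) 0.02246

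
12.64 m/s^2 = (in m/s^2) 12.64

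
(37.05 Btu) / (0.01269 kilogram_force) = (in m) 3.141e+05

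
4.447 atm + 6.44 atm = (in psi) 160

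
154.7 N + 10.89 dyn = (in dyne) 1.547e+07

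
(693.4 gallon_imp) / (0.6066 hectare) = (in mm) 0.5197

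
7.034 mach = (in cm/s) 2.395e+05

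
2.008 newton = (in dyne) 2.008e+05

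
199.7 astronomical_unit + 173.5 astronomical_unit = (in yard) 6.106e+13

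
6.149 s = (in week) 1.017e-05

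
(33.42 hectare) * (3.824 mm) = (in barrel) 8038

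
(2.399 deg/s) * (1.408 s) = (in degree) 3.378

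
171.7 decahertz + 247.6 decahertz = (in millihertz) 4.193e+06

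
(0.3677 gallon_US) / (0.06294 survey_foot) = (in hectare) 7.255e-06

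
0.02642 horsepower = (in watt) 19.7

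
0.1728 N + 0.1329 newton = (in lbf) 0.06872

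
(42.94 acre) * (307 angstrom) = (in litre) 5.335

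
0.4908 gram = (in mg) 490.8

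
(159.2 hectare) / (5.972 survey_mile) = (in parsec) 5.368e-15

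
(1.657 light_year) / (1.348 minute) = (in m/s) 1.938e+14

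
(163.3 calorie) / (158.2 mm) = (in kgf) 440.4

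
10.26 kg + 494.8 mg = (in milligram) 1.026e+07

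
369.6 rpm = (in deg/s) 2218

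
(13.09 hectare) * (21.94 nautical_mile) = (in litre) 5.319e+12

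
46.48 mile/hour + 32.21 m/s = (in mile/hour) 118.5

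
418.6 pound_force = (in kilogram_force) 189.9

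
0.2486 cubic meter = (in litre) 248.6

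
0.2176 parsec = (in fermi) 6.714e+30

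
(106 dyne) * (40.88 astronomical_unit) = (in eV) 4.046e+28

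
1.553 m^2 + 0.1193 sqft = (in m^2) 1.564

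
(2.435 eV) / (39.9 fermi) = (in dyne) 0.9778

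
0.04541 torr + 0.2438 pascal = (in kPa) 0.006298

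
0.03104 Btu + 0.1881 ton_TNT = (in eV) 4.912e+27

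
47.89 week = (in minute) 4.827e+05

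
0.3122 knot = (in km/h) 0.5782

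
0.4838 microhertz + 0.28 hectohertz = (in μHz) 2.8e+07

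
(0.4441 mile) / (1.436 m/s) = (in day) 0.005761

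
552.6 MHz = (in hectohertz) 5.526e+06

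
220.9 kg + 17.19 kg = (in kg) 238.1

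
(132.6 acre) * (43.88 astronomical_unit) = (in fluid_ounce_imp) 1.24e+23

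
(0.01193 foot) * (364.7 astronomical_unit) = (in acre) 4.902e+07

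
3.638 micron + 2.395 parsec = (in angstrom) 7.39e+26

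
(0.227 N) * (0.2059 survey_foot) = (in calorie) 0.003405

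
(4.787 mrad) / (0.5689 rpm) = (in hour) 2.232e-05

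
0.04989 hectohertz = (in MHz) 4.989e-06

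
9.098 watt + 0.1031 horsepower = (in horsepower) 0.1153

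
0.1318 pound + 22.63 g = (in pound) 0.1817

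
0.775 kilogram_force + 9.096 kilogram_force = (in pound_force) 21.76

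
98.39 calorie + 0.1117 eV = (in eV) 2.569e+21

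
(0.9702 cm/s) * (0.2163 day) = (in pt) 5.14e+05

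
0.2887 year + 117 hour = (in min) 1.588e+05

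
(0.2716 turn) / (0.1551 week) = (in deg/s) 0.001042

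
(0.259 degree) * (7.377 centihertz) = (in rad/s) 0.0003335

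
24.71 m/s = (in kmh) 88.96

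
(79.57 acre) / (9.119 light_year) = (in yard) 4.082e-12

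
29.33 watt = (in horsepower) 0.03933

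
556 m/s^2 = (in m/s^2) 556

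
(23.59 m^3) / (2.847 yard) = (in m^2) 9.062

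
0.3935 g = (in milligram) 393.5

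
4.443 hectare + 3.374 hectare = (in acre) 19.32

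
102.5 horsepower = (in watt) 7.643e+04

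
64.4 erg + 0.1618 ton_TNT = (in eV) 4.225e+27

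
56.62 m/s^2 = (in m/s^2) 56.62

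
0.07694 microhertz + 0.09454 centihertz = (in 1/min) 0.05673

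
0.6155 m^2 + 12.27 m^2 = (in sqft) 138.7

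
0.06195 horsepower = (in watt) 46.2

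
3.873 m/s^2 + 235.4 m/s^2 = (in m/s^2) 239.3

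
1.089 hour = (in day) 0.04537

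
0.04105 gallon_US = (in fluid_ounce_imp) 5.469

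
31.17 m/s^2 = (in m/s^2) 31.17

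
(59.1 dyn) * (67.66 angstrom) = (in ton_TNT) 9.557e-22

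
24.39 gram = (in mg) 2.439e+04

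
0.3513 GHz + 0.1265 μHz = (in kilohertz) 3.513e+05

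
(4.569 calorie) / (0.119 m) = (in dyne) 1.606e+07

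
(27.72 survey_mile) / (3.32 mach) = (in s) 39.46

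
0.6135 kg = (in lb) 1.353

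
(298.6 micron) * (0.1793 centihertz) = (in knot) 1.041e-06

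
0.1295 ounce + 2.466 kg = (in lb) 5.445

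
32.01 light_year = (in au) 2.024e+06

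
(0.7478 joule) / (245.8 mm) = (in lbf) 0.6839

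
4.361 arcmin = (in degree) 0.07268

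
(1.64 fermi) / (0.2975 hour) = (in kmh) 5.513e-18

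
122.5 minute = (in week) 0.01215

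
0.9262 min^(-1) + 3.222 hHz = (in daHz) 32.22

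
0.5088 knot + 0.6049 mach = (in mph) 461.3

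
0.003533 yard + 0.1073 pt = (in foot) 0.01072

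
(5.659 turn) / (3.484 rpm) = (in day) 0.001128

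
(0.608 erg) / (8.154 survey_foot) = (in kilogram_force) 2.495e-09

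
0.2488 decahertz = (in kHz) 0.002488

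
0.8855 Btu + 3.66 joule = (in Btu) 0.889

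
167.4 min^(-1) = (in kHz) 0.00279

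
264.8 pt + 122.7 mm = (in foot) 0.709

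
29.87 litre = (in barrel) 0.1879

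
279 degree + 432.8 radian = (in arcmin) 1.505e+06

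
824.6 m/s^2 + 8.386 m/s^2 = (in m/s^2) 833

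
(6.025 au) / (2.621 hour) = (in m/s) 9.552e+07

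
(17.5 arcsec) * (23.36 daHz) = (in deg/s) 1.136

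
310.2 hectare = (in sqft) 3.339e+07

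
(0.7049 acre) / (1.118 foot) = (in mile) 5.202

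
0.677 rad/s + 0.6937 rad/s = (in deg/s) 78.54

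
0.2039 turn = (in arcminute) 4404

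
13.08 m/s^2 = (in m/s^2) 13.08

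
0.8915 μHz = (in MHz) 8.915e-13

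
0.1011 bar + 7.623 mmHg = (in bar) 0.1113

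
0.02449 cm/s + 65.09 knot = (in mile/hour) 74.9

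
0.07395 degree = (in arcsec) 266.2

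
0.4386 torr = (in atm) 0.0005771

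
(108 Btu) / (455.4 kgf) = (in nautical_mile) 0.01378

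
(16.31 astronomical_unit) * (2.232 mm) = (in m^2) 5.446e+09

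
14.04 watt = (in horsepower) 0.01883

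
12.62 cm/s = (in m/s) 0.1262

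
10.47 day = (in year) 0.02868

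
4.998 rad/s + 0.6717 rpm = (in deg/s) 290.4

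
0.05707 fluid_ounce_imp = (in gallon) 0.0004284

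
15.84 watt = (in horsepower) 0.02124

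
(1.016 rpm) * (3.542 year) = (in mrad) 1.188e+10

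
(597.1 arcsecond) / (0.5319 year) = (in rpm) 1.648e-09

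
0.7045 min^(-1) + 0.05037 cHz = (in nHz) 1.225e+07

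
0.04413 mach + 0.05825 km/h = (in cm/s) 1504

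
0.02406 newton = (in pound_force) 0.005409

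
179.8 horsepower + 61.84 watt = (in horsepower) 179.9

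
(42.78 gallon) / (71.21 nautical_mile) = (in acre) 3.034e-10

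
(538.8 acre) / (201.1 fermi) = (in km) 1.084e+16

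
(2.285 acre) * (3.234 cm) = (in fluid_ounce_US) 1.011e+07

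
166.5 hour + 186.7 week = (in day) 1314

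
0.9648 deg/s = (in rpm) 0.1608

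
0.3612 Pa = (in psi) 5.239e-05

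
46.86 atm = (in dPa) 4.748e+07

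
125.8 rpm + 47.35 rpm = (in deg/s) 1039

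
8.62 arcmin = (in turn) 0.0003991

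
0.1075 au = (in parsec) 5.212e-07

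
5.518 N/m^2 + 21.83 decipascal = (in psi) 0.001117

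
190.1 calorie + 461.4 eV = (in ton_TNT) 1.901e-07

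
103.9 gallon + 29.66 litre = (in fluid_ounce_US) 1.43e+04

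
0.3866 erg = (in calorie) 9.24e-09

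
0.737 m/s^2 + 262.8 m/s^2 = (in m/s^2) 263.5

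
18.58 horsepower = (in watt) 1.386e+04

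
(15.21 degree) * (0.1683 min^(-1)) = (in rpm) 0.007111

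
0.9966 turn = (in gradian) 398.6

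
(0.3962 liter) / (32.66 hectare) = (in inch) 4.776e-08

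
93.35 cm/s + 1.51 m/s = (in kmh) 8.797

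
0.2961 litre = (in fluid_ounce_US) 10.01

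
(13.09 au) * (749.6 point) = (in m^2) 5.178e+11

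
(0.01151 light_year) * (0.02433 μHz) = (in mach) 7781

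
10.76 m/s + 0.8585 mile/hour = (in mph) 24.93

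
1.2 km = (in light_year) 1.268e-13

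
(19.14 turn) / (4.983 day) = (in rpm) 0.002667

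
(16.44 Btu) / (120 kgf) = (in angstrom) 1.474e+11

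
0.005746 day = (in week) 0.0008209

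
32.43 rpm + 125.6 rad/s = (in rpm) 1232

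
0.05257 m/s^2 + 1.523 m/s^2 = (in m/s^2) 1.576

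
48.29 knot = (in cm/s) 2484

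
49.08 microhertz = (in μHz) 49.08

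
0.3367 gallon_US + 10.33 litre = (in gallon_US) 3.066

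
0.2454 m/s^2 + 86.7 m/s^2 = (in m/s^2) 86.95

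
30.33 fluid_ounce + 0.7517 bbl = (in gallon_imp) 26.49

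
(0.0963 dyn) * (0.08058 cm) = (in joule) 7.76e-10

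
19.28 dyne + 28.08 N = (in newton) 28.08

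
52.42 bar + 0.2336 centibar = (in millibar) 5.242e+04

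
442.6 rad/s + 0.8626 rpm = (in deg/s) 2.536e+04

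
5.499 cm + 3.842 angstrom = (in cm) 5.499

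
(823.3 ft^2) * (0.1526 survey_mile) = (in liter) 1.878e+07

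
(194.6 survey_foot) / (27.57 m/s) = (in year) 6.822e-08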